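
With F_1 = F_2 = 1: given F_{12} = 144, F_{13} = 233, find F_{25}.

75025

By the addition formula F_{m+n} = F_m F_{n+1} + F_{m−1} F_n with m=13, n=12: F_{25} = 233·233 + 144·144 = 54289 + 20736 = 75025.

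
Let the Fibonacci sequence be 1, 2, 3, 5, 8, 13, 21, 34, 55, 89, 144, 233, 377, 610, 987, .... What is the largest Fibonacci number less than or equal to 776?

610 ≤ 776 < 987, so the largest Fibonacci number not exceeding 776 is 610.

610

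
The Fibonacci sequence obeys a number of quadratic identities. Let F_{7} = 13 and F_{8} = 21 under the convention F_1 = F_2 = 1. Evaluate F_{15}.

610

By F_{2k+1} = F_k² + F_{k+1}²: F_{15} = 13² + 21² = 169 + 441 = 610.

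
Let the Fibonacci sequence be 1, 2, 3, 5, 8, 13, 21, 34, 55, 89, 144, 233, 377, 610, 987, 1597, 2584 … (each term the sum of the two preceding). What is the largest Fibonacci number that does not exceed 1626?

1597 ≤ 1626 < 2584, so the largest Fibonacci number not exceeding 1626 is 1597.

1597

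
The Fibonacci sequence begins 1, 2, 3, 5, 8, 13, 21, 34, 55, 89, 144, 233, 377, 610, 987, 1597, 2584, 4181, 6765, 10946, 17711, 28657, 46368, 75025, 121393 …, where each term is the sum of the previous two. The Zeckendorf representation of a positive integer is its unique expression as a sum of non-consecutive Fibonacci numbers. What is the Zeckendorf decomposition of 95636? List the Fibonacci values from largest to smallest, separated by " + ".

75025 + 17711 + 2584 + 233 + 55 + 21 + 5 + 2

largest Fibonacci ≤ 95636 is 75025; 95636 − 75025 = 20611
largest Fibonacci ≤ 20611 is 17711; 20611 − 17711 = 2900
largest Fibonacci ≤ 2900 is 2584; 2900 − 2584 = 316
largest Fibonacci ≤ 316 is 233; 316 − 233 = 83
largest Fibonacci ≤ 83 is 55; 83 − 55 = 28
largest Fibonacci ≤ 28 is 21; 28 − 21 = 7
largest Fibonacci ≤ 7 is 5; 7 − 5 = 2
largest Fibonacci ≤ 2 is 2; 2 − 2 = 0
So 95636 = 75025 + 17711 + 2584 + 233 + 55 + 21 + 5 + 2, with no two terms consecutive in the sequence.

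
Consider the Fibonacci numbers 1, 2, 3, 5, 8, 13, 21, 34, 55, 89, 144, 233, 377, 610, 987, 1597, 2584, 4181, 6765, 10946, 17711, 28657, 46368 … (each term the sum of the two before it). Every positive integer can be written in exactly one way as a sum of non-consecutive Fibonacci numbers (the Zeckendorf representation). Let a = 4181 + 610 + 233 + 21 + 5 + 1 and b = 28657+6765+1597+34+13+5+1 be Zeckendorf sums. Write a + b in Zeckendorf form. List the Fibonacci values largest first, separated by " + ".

The two numbers are 5051 and 37072, so their sum is 42123.
Greedy algorithm:
42123: greatest Fibonacci not exceeding it is 28657, leaving 13466
13466: greatest Fibonacci not exceeding it is 10946, leaving 2520
2520: greatest Fibonacci not exceeding it is 1597, leaving 923
923: greatest Fibonacci not exceeding it is 610, leaving 313
313: greatest Fibonacci not exceeding it is 233, leaving 80
80: greatest Fibonacci not exceeding it is 55, leaving 25
25: greatest Fibonacci not exceeding it is 21, leaving 4
4: greatest Fibonacci not exceeding it is 3, leaving 1
1: greatest Fibonacci not exceeding it is 1, leaving 0

28657 + 10946 + 1597 + 610 + 233 + 55 + 21 + 3 + 1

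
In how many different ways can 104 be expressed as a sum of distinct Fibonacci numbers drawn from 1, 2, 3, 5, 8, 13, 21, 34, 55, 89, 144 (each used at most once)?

Starting from the Zeckendorf form and repeatedly splitting a term F_k into F_{k−1} + F_{k−2} (when neither is already used) reaches every representation.
104 = 89+13+2 = 89+8+5+2 = 55+34+13+2 = 55+34+8+5+2 = … (1 more), for 5 in all.

5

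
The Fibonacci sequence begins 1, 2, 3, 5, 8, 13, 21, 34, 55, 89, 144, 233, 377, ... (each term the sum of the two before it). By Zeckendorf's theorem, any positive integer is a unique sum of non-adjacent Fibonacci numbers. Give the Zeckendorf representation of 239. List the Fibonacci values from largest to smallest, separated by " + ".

Repeatedly subtract the largest Fibonacci number that fits:
239 − 233 = 6
6 − 5 = 1
1 − 1 = 0
So 239 = 233 + 5 + 1, with no two terms consecutive in the sequence.

233 + 5 + 1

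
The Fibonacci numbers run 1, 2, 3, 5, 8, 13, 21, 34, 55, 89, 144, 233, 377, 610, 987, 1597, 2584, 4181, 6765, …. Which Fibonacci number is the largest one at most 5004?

4181

4181 ≤ 5004 < 6765, so the largest Fibonacci number not exceeding 5004 is 4181.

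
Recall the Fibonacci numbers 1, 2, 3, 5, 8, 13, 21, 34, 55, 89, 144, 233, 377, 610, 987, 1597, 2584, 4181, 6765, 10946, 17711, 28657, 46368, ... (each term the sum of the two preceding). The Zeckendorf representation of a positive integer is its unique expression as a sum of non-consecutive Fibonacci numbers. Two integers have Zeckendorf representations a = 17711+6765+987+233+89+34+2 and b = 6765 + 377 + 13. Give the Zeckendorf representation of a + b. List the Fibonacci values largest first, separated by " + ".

The two numbers are 25821 and 7155, so their sum is 32976.
Greedily peel off the largest Fibonacci term at each step:
subtract 28657 from 32976: 4319 remains
subtract 4181 from 4319: 138 remains
subtract 89 from 138: 49 remains
subtract 34 from 49: 15 remains
subtract 13 from 15: 2 remains
subtract 2 from 2: 0 remains

28657 + 4181 + 89 + 34 + 13 + 2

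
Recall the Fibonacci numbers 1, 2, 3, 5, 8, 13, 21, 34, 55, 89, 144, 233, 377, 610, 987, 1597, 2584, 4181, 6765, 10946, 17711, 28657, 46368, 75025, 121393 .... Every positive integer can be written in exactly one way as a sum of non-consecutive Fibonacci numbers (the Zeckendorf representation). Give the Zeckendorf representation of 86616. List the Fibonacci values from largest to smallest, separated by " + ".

75025 ≤ 86616 < 121393, so take 75025; remainder 11591
10946 ≤ 11591 < 17711, so take 10946; remainder 645
610 ≤ 645 < 987, so take 610; remainder 35
34 ≤ 35 < 55, so take 34; remainder 1
1 ≤ 1 < 2, so take 1; remainder 0
So 86616 = 75025 + 10946 + 610 + 34 + 1, with no two terms consecutive in the sequence.

75025 + 10946 + 610 + 34 + 1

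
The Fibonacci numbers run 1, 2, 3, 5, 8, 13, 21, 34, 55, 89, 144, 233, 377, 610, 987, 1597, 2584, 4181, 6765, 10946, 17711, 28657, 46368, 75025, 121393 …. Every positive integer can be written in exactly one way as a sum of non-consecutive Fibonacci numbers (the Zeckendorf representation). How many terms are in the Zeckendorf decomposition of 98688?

subtract 75025 from 98688: 23663 remains
subtract 17711 from 23663: 5952 remains
subtract 4181 from 5952: 1771 remains
subtract 1597 from 1771: 174 remains
subtract 144 from 174: 30 remains
subtract 21 from 30: 9 remains
subtract 8 from 9: 1 remains
subtract 1 from 1: 0 remains
98688 = 75025 + 17711 + 4181 + 1597 + 144 + 21 + 8 + 1, which has 8 terms.

8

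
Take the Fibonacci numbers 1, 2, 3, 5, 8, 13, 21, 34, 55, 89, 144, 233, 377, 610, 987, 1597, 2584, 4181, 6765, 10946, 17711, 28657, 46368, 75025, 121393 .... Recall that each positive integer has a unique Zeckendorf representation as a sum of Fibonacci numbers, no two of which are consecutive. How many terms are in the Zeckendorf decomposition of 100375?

Repeatedly subtract the largest Fibonacci number that fits:
largest Fibonacci ≤ 100375 is 75025; 100375 − 75025 = 25350
largest Fibonacci ≤ 25350 is 17711; 25350 − 17711 = 7639
largest Fibonacci ≤ 7639 is 6765; 7639 − 6765 = 874
largest Fibonacci ≤ 874 is 610; 874 − 610 = 264
largest Fibonacci ≤ 264 is 233; 264 − 233 = 31
largest Fibonacci ≤ 31 is 21; 31 − 21 = 10
largest Fibonacci ≤ 10 is 8; 10 − 8 = 2
largest Fibonacci ≤ 2 is 2; 2 − 2 = 0
100375 = 75025 + 17711 + 6765 + 610 + 233 + 21 + 8 + 2, which has 8 terms.

8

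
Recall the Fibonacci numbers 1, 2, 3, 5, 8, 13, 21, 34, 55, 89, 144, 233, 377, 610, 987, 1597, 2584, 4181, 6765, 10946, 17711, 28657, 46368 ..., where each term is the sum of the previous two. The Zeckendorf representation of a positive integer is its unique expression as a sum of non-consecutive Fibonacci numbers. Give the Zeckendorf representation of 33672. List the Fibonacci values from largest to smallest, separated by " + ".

28657 + 4181 + 610 + 144 + 55 + 21 + 3 + 1

28657 ≤ 33672 < 46368, so take 28657; remainder 5015
4181 ≤ 5015 < 6765, so take 4181; remainder 834
610 ≤ 834 < 987, so take 610; remainder 224
144 ≤ 224 < 233, so take 144; remainder 80
55 ≤ 80 < 89, so take 55; remainder 25
21 ≤ 25 < 34, so take 21; remainder 4
3 ≤ 4 < 5, so take 3; remainder 1
1 ≤ 1 < 2, so take 1; remainder 0
So 33672 = 28657 + 4181 + 610 + 144 + 55 + 21 + 3 + 1, with no two terms consecutive in the sequence.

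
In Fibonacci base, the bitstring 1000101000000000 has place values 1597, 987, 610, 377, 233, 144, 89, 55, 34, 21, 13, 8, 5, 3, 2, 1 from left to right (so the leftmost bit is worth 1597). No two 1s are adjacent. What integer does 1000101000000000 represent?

1919

Summing the place values of the 1 bits: 1597 + 233 + 89 = 1919.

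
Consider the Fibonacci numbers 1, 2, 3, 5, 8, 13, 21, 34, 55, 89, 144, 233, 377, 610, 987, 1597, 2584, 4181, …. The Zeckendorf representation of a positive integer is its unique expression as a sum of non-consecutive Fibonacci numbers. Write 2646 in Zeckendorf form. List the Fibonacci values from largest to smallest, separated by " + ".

2584 + 55 + 5 + 2

Repeatedly subtract the largest Fibonacci number that fits:
2584 ≤ 2646 < 4181, so take 2584; remainder 62
55 ≤ 62 < 89, so take 55; remainder 7
5 ≤ 7 < 8, so take 5; remainder 2
2 ≤ 2 < 3, so take 2; remainder 0
So 2646 = 2584 + 55 + 5 + 2, with no two terms consecutive in the sequence.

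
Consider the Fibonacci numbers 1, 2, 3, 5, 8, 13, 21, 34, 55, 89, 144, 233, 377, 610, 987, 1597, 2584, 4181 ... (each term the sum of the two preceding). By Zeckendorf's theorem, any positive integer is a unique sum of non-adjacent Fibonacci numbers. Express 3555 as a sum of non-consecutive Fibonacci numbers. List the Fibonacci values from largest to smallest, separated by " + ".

2584 + 610 + 233 + 89 + 34 + 5

Greedily peel off the largest Fibonacci term at each step:
take 2584 (≤ 3555); 3555 − 2584 = 971
take 610 (≤ 971); 971 − 610 = 361
take 233 (≤ 361); 361 − 233 = 128
take 89 (≤ 128); 128 − 89 = 39
take 34 (≤ 39); 39 − 34 = 5
take 5 (≤ 5); 5 − 5 = 0
So 3555 = 2584 + 610 + 233 + 89 + 34 + 5, with no two terms consecutive in the sequence.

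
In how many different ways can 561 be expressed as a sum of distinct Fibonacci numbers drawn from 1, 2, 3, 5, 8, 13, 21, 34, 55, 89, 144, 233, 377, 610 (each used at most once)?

15

Starting from the Zeckendorf form and repeatedly splitting a term F_k into F_{k−1} + F_{k−2} (when neither is already used) reaches every representation.
561 = 377+144+34+5+1 = 377+144+34+3+2+1 = 377+144+21+13+5+1 = … (12 more), for 15 in all.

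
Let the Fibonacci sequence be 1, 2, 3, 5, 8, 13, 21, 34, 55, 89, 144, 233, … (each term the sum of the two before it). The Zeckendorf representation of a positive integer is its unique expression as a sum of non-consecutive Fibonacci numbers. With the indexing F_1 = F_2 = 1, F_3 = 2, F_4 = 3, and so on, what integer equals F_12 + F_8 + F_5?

170

F_12 + F_8 + F_5 = 144 + 21 + 5 = 170.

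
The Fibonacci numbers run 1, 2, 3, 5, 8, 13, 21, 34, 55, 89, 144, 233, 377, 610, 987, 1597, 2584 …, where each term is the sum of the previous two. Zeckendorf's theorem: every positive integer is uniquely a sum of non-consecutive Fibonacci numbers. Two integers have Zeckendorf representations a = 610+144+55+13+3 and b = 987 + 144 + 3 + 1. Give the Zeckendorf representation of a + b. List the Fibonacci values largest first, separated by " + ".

1597 + 233 + 89 + 34 + 5 + 2

The two numbers are 825 and 1135, so their sum is 1960.
Greedily peel off the largest Fibonacci term at each step:
1960 − 1597 = 363
363 − 233 = 130
130 − 89 = 41
41 − 34 = 7
7 − 5 = 2
2 − 2 = 0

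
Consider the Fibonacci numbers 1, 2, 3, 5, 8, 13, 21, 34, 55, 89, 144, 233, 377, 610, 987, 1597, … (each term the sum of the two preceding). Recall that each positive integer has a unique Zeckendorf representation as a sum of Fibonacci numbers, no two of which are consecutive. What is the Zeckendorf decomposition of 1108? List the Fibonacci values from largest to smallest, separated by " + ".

987 ≤ 1108 < 1597, so take 987; remainder 121
89 ≤ 121 < 144, so take 89; remainder 32
21 ≤ 32 < 34, so take 21; remainder 11
8 ≤ 11 < 13, so take 8; remainder 3
3 ≤ 3 < 5, so take 3; remainder 0
So 1108 = 987 + 89 + 21 + 8 + 3, with no two terms consecutive in the sequence.

987 + 89 + 21 + 8 + 3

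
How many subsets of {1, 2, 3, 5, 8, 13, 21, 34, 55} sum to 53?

4

Each representation comes from the Zeckendorf form by replacing some F_k with F_{k−1} + F_{k−2} where possible.
53 = 34+13+5+1 = 34+13+3+2+1 = 34+8+5+3+2+1 = … (1 more), for 4 in all.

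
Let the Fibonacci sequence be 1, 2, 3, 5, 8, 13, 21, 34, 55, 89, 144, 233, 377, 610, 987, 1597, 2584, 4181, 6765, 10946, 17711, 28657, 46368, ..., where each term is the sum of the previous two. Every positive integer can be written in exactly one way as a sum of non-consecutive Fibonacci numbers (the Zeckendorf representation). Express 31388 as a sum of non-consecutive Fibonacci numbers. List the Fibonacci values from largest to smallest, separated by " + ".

28657 + 2584 + 144 + 3

Greedy algorithm:
largest Fibonacci ≤ 31388 is 28657; 31388 − 28657 = 2731
largest Fibonacci ≤ 2731 is 2584; 2731 − 2584 = 147
largest Fibonacci ≤ 147 is 144; 147 − 144 = 3
largest Fibonacci ≤ 3 is 3; 3 − 3 = 0
So 31388 = 28657 + 2584 + 144 + 3, with no two terms consecutive in the sequence.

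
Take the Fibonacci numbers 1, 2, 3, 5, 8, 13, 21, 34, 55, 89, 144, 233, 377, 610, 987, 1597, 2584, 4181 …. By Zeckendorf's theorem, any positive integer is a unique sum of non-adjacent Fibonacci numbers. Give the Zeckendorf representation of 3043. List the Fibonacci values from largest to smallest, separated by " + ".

2584 + 377 + 55 + 21 + 5 + 1

3043 − 2584 = 459
459 − 377 = 82
82 − 55 = 27
27 − 21 = 6
6 − 5 = 1
1 − 1 = 0
So 3043 = 2584 + 377 + 55 + 21 + 5 + 1, with no two terms consecutive in the sequence.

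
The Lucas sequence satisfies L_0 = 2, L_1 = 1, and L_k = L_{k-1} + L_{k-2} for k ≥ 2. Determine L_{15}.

1364

Iterating the recurrence up to L_{11} = 199 and L_{10} = 123:
L_{12} = L_{11} + L_{10} = 199 + 123 = 322
L_{13} = L_{12} + L_{11} = 322 + 199 = 521
L_{14} = L_{13} + L_{12} = 521 + 322 = 843
L_{15} = L_{14} + L_{13} = 843 + 521 = 1364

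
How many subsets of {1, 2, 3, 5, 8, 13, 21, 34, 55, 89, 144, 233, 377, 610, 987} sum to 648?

11

Each representation comes from the Zeckendorf form by replacing some F_k with F_{k−1} + F_{k−2} where possible.
648 = 610+34+3+1 = 610+21+13+3+1 = 377+233+34+3+1 = … (8 more), for 11 in all.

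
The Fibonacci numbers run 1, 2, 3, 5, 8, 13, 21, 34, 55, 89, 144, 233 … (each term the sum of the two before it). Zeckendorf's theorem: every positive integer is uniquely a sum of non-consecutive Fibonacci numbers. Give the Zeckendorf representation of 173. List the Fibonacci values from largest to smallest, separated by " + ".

144 + 21 + 8

173: greatest Fibonacci not exceeding it is 144, leaving 29
29: greatest Fibonacci not exceeding it is 21, leaving 8
8: greatest Fibonacci not exceeding it is 8, leaving 0
So 173 = 144 + 21 + 8, with no two terms consecutive in the sequence.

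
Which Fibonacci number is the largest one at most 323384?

317811 ≤ 323384 < 514229, so the largest Fibonacci number not exceeding 323384 is 317811.

317811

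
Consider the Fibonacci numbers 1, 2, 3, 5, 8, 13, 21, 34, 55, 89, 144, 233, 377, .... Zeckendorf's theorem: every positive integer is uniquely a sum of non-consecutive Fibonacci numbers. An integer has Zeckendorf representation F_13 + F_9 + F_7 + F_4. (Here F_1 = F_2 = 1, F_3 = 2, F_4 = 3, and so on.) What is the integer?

283

F_13 + F_9 + F_7 + F_4 = 233 + 34 + 13 + 3 = 283.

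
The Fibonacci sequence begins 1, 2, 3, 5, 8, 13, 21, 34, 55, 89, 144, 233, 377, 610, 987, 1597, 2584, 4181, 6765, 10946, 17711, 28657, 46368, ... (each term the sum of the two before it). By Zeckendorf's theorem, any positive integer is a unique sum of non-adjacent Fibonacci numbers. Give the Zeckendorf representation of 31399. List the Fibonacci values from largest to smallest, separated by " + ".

28657 + 2584 + 144 + 13 + 1

largest Fibonacci ≤ 31399 is 28657; 31399 − 28657 = 2742
largest Fibonacci ≤ 2742 is 2584; 2742 − 2584 = 158
largest Fibonacci ≤ 158 is 144; 158 − 144 = 14
largest Fibonacci ≤ 14 is 13; 14 − 13 = 1
largest Fibonacci ≤ 1 is 1; 1 − 1 = 0
So 31399 = 28657 + 2584 + 144 + 13 + 1, with no two terms consecutive in the sequence.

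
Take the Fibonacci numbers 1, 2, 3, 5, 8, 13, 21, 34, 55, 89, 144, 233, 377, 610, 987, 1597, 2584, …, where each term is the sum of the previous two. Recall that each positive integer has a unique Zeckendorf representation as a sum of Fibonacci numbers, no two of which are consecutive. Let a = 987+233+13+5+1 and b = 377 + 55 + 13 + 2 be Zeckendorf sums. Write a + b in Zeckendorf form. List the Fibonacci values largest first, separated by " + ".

1597 + 89

The two numbers are 1239 and 447, so their sum is 1686.
subtract 1597 from 1686: 89 remains
subtract 89 from 89: 0 remains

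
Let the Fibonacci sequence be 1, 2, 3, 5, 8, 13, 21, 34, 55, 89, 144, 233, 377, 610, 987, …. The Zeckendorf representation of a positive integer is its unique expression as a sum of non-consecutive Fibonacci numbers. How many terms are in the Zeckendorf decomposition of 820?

5

take 610 (≤ 820); 820 − 610 = 210
take 144 (≤ 210); 210 − 144 = 66
take 55 (≤ 66); 66 − 55 = 11
take 8 (≤ 11); 11 − 8 = 3
take 3 (≤ 3); 3 − 3 = 0
820 = 610 + 144 + 55 + 8 + 3, which has 5 terms.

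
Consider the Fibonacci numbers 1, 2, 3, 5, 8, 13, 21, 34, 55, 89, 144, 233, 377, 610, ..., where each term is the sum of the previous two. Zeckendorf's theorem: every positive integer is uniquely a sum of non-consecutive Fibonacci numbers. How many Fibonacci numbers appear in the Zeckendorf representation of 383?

3

377 ≤ 383 < 610, so take 377; remainder 6
5 ≤ 6 < 8, so take 5; remainder 1
1 ≤ 1 < 2, so take 1; remainder 0
383 = 377 + 5 + 1, which has 3 terms.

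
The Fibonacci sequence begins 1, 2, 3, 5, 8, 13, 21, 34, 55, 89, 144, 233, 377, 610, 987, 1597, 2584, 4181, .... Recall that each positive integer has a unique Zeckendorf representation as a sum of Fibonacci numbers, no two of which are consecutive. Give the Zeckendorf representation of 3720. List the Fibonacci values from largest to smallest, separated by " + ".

2584 + 987 + 144 + 5

3720: greatest Fibonacci not exceeding it is 2584, leaving 1136
1136: greatest Fibonacci not exceeding it is 987, leaving 149
149: greatest Fibonacci not exceeding it is 144, leaving 5
5: greatest Fibonacci not exceeding it is 5, leaving 0
So 3720 = 2584 + 987 + 144 + 5, with no two terms consecutive in the sequence.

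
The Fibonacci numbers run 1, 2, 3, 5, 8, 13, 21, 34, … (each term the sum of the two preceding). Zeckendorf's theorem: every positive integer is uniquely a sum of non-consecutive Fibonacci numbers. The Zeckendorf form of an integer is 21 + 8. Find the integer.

21 + 8 = 29.

29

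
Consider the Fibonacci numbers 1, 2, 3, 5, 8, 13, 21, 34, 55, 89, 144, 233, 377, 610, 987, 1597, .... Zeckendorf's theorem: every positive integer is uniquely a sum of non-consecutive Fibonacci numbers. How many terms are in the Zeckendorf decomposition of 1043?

3

1043: greatest Fibonacci not exceeding it is 987, leaving 56
56: greatest Fibonacci not exceeding it is 55, leaving 1
1: greatest Fibonacci not exceeding it is 1, leaving 0
1043 = 987 + 55 + 1, which has 3 terms.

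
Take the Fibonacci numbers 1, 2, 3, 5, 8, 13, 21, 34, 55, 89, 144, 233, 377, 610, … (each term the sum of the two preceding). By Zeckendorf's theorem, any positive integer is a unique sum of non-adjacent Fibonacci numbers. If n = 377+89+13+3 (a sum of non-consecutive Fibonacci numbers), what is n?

377+89+13+3 = 482.

482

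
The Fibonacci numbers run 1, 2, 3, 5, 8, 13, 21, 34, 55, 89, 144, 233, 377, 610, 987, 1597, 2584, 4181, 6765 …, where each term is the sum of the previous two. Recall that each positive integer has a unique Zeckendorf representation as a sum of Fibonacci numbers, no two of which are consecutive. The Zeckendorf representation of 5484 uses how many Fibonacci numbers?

7

take 4181 (≤ 5484); 5484 − 4181 = 1303
take 987 (≤ 1303); 1303 − 987 = 316
take 233 (≤ 316); 316 − 233 = 83
take 55 (≤ 83); 83 − 55 = 28
take 21 (≤ 28); 28 − 21 = 7
take 5 (≤ 7); 7 − 5 = 2
take 2 (≤ 2); 2 − 2 = 0
5484 = 4181 + 987 + 233 + 55 + 21 + 5 + 2, which has 7 terms.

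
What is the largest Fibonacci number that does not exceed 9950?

6765 ≤ 9950 < 10946, so the largest Fibonacci number not exceeding 9950 is 6765.

6765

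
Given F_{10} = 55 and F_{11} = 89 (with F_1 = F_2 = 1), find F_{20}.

By the doubling identity F_{2k} = F_k(2F_{k+1} − F_k): F_{20} = 55·(2·89 − 55) = 55·123 = 6765.

6765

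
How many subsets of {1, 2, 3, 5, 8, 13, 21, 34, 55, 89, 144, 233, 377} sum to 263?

9

263 = 233+21+8+1 = 233+21+5+3+1 = 144+89+21+8+1 = 233+13+8+5+3+1 = 144+89+21+5+3+1 = … (4 more), for 9 in all.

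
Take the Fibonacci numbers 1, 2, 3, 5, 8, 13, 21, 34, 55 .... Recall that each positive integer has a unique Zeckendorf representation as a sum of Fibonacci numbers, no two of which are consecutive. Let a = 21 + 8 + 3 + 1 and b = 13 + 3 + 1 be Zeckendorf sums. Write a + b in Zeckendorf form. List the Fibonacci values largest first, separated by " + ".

The two numbers are 33 and 17, so their sum is 50.
Greedily peel off the largest Fibonacci term at each step:
largest Fibonacci ≤ 50 is 34; 50 − 34 = 16
largest Fibonacci ≤ 16 is 13; 16 − 13 = 3
largest Fibonacci ≤ 3 is 3; 3 − 3 = 0

34 + 13 + 3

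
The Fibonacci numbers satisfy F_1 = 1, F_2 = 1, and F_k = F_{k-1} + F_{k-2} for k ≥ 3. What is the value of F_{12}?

Iterating the recurrence up to F_{6} = 8 and F_{5} = 5:
F_{7} = F_{6} + F_{5} = 8 + 5 = 13
F_{8} = F_{7} + F_{6} = 13 + 8 = 21
F_{9} = F_{8} + F_{7} = 21 + 13 = 34
F_{10} = F_{9} + F_{8} = 34 + 21 = 55
F_{11} = F_{10} + F_{9} = 55 + 34 = 89
F_{12} = F_{11} + F_{10} = 89 + 55 = 144

144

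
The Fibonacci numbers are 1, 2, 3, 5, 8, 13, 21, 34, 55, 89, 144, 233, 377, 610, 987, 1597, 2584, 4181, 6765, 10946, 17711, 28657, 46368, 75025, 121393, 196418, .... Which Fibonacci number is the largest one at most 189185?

121393

121393 ≤ 189185 < 196418, so the largest Fibonacci number not exceeding 189185 is 121393.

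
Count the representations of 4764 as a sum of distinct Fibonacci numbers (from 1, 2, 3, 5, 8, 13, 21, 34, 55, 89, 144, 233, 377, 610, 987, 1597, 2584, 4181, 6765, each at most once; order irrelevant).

21

Each representation comes from the Zeckendorf form by replacing some F_k with F_{k−1} + F_{k−2} where possible.
4764 = 4181+377+144+55+5+2 = 4181+377+144+34+21+5+2 = 2584+1597+377+144+55+5+2 = 4181+377+144+34+13+8+5+2 = … (17 more), for 21 in all.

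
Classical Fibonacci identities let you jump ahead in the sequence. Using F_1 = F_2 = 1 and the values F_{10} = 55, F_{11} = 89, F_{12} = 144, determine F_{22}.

By the addition formula F_{m+n} = F_m F_{n+1} + F_{m−1} F_n with m=11, n=11: F_{22} = 89·144 + 55·89 = 12816 + 4895 = 17711.

17711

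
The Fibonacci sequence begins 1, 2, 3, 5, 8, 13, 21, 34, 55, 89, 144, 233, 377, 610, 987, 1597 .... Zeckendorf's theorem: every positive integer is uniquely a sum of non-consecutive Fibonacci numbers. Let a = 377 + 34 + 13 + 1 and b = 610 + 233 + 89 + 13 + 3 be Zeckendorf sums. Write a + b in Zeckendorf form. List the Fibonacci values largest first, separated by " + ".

The two numbers are 425 and 948, so their sum is 1373.
Greedy algorithm:
largest Fibonacci ≤ 1373 is 987; 1373 − 987 = 386
largest Fibonacci ≤ 386 is 377; 386 − 377 = 9
largest Fibonacci ≤ 9 is 8; 9 − 8 = 1
largest Fibonacci ≤ 1 is 1; 1 − 1 = 0

987 + 377 + 8 + 1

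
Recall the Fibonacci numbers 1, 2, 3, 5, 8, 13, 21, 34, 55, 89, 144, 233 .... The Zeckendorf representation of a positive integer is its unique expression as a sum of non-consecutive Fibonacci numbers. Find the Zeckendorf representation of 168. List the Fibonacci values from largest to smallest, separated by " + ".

144 + 21 + 3

168: greatest Fibonacci not exceeding it is 144, leaving 24
24: greatest Fibonacci not exceeding it is 21, leaving 3
3: greatest Fibonacci not exceeding it is 3, leaving 0
So 168 = 144 + 21 + 3, with no two terms consecutive in the sequence.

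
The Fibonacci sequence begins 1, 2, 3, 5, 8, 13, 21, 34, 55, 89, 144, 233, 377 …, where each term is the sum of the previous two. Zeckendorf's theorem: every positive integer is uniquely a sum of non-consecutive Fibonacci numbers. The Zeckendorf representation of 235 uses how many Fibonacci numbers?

2

Greedy algorithm:
largest Fibonacci ≤ 235 is 233; 235 − 233 = 2
largest Fibonacci ≤ 2 is 2; 2 − 2 = 0
235 = 233 + 2, which has 2 terms.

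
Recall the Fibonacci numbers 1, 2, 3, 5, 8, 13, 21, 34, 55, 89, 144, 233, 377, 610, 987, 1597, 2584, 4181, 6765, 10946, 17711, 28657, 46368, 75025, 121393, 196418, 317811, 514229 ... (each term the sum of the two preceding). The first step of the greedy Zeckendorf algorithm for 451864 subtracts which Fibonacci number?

317811 ≤ 451864 < 514229, so the largest Fibonacci number not exceeding 451864 is 317811.

317811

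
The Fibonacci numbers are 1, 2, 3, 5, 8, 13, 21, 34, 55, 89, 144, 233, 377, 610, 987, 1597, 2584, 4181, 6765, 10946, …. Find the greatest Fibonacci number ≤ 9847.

6765 ≤ 9847 < 10946, so the largest Fibonacci number not exceeding 9847 is 6765.

6765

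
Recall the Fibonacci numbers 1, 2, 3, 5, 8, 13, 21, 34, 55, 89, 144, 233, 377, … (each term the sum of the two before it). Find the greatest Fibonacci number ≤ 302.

233

233 ≤ 302 < 377, so the largest Fibonacci number not exceeding 302 is 233.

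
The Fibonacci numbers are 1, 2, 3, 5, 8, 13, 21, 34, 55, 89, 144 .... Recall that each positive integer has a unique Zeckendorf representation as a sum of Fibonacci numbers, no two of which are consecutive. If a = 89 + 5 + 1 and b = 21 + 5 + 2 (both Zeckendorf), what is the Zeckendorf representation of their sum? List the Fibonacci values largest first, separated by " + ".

The two numbers are 95 and 28, so their sum is 123.
Greedy algorithm:
subtract 89 from 123: 34 remains
subtract 34 from 34: 0 remains

89 + 34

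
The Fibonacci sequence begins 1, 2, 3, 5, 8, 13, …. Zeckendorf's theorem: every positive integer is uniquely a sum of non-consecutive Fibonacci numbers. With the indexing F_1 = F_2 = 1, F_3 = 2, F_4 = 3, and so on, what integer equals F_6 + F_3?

10

F_6 + F_3 = 8 + 2 = 10.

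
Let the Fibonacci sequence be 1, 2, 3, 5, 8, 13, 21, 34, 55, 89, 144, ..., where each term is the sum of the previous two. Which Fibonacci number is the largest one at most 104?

89

89 ≤ 104 < 144, so the largest Fibonacci number not exceeding 104 is 89.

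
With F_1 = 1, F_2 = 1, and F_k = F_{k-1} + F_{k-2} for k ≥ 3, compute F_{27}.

196418

Iterating the recurrence up to F_{20} = 6765 and F_{19} = 4181:
F_{21} = F_{20} + F_{19} = 6765 + 4181 = 10946
F_{22} = F_{21} + F_{20} = 10946 + 6765 = 17711
F_{23} = F_{22} + F_{21} = 17711 + 10946 = 28657
F_{24} = F_{23} + F_{22} = 28657 + 17711 = 46368
F_{25} = F_{24} + F_{23} = 46368 + 28657 = 75025
F_{26} = F_{25} + F_{24} = 75025 + 46368 = 121393
F_{27} = F_{26} + F_{25} = 121393 + 75025 = 196418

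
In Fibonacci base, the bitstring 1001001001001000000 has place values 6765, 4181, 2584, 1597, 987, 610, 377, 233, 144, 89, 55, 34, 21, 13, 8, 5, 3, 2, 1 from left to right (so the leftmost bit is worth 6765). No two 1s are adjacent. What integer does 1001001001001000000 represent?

Summing the place values of the 1 bits: 6765 + 1597 + 377 + 89 + 21 = 8849.

8849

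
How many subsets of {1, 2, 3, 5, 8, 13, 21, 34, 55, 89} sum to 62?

62 = 55+5+2 = 34+21+5+2 = 34+13+8+5+2 — 3 representations.

3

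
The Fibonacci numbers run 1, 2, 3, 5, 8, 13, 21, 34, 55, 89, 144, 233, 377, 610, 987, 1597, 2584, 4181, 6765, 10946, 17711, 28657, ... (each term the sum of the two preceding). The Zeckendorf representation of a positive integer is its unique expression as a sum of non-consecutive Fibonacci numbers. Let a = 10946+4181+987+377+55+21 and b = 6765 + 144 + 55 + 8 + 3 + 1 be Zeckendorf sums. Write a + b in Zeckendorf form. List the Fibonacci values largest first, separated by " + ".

The two numbers are 16567 and 6976, so their sum is 23543.
Greedy algorithm:
23543: greatest Fibonacci not exceeding it is 17711, leaving 5832
5832: greatest Fibonacci not exceeding it is 4181, leaving 1651
1651: greatest Fibonacci not exceeding it is 1597, leaving 54
54: greatest Fibonacci not exceeding it is 34, leaving 20
20: greatest Fibonacci not exceeding it is 13, leaving 7
7: greatest Fibonacci not exceeding it is 5, leaving 2
2: greatest Fibonacci not exceeding it is 2, leaving 0

17711 + 4181 + 1597 + 34 + 13 + 5 + 2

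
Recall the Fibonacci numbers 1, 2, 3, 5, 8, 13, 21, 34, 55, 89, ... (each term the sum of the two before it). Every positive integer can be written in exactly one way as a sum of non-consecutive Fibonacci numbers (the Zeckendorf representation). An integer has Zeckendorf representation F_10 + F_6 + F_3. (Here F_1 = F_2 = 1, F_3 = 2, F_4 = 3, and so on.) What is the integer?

65

F_10 + F_6 + F_3 = 55 + 8 + 2 = 65.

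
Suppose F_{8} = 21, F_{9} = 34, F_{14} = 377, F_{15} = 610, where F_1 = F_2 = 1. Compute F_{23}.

28657

By the addition formula F_{m+n} = F_m F_{n+1} + F_{m−1} F_n with m=9, n=14: F_{23} = 34·610 + 21·377 = 20740 + 7917 = 28657.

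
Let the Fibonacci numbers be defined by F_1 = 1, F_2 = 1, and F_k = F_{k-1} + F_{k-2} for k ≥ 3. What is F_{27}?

Iterating the recurrence up to F_{21} = 10946 and F_{20} = 6765:
F_{22} = F_{21} + F_{20} = 10946 + 6765 = 17711
F_{23} = F_{22} + F_{21} = 17711 + 10946 = 28657
F_{24} = F_{23} + F_{22} = 28657 + 17711 = 46368
F_{25} = F_{24} + F_{23} = 46368 + 28657 = 75025
F_{26} = F_{25} + F_{24} = 75025 + 46368 = 121393
F_{27} = F_{26} + F_{25} = 121393 + 75025 = 196418

196418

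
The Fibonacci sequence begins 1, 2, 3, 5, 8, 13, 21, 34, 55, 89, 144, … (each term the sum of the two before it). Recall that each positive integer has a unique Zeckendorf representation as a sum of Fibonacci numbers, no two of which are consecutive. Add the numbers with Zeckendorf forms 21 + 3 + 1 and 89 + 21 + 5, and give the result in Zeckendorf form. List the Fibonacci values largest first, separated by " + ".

The two numbers are 25 and 115, so their sum is 140.
Greedily peel off the largest Fibonacci term at each step:
take 89 (≤ 140); 140 − 89 = 51
take 34 (≤ 51); 51 − 34 = 17
take 13 (≤ 17); 17 − 13 = 4
take 3 (≤ 4); 4 − 3 = 1
take 1 (≤ 1); 1 − 1 = 0

89 + 34 + 13 + 3 + 1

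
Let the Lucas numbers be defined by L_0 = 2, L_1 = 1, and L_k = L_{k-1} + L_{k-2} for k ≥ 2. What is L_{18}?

Iterating the recurrence up to L_{11} = 199 and L_{10} = 123:
L_{12} = L_{11} + L_{10} = 199 + 123 = 322
L_{13} = L_{12} + L_{11} = 322 + 199 = 521
L_{14} = L_{13} + L_{12} = 521 + 322 = 843
L_{15} = L_{14} + L_{13} = 843 + 521 = 1364
L_{16} = L_{15} + L_{14} = 1364 + 843 = 2207
L_{17} = L_{16} + L_{15} = 2207 + 1364 = 3571
L_{18} = L_{17} + L_{16} = 3571 + 2207 = 5778

5778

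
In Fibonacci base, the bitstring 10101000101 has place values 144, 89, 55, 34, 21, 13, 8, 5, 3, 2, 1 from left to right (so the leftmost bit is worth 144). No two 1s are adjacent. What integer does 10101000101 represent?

Summing the place values of the 1 bits: 144 + 55 + 21 + 3 + 1 = 224.

224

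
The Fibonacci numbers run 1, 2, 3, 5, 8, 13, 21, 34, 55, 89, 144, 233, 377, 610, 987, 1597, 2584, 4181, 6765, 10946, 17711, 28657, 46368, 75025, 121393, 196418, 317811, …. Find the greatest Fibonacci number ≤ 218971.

196418 ≤ 218971 < 317811, so the largest Fibonacci number not exceeding 218971 is 196418.

196418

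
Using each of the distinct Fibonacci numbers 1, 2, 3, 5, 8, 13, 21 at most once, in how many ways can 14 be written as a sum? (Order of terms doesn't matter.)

3

Starting from the Zeckendorf form and repeatedly splitting a term F_k into F_{k−1} + F_{k−2} (when neither is already used) reaches every representation.
14 = 13+1 = 8+5+1 = 8+3+2+1 — 3 representations.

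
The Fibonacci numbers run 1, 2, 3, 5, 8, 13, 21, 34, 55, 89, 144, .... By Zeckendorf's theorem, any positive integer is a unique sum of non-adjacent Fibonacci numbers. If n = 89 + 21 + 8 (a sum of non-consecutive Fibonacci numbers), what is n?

118

89 + 21 + 8 = 118.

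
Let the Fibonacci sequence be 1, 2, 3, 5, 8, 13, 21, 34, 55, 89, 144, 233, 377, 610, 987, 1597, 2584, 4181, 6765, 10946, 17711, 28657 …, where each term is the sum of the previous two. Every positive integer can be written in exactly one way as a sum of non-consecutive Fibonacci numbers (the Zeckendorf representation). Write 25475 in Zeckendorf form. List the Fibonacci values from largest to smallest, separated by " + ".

17711 + 6765 + 987 + 8 + 3 + 1

Greedily peel off the largest Fibonacci term at each step:
subtract 17711 from 25475: 7764 remains
subtract 6765 from 7764: 999 remains
subtract 987 from 999: 12 remains
subtract 8 from 12: 4 remains
subtract 3 from 4: 1 remains
subtract 1 from 1: 0 remains
So 25475 = 17711 + 6765 + 987 + 8 + 3 + 1, with no two terms consecutive in the sequence.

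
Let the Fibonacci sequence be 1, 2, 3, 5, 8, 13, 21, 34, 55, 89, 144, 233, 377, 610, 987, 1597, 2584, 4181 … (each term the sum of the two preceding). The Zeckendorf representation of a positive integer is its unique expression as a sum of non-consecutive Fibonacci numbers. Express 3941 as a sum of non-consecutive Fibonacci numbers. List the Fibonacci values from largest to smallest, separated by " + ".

take 2584 (≤ 3941); 3941 − 2584 = 1357
take 987 (≤ 1357); 1357 − 987 = 370
take 233 (≤ 370); 370 − 233 = 137
take 89 (≤ 137); 137 − 89 = 48
take 34 (≤ 48); 48 − 34 = 14
take 13 (≤ 14); 14 − 13 = 1
take 1 (≤ 1); 1 − 1 = 0
So 3941 = 2584 + 987 + 233 + 89 + 34 + 13 + 1, with no two terms consecutive in the sequence.

2584 + 987 + 233 + 89 + 34 + 13 + 1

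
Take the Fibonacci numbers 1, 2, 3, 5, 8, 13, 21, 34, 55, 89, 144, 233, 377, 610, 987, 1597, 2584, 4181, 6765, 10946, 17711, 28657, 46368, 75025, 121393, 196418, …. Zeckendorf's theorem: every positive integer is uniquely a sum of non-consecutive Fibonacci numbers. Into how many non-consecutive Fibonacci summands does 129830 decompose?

7

take 121393 (≤ 129830); 129830 − 121393 = 8437
take 6765 (≤ 8437); 8437 − 6765 = 1672
take 1597 (≤ 1672); 1672 − 1597 = 75
take 55 (≤ 75); 75 − 55 = 20
take 13 (≤ 20); 20 − 13 = 7
take 5 (≤ 7); 7 − 5 = 2
take 2 (≤ 2); 2 − 2 = 0
129830 = 121393 + 6765 + 1597 + 55 + 13 + 5 + 2, which has 7 terms.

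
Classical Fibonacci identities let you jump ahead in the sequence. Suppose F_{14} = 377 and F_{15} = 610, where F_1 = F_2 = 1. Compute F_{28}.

By the doubling identity F_{2k} = F_k(2F_{k+1} − F_k): F_{28} = 377·(2·610 − 377) = 377·843 = 317811.

317811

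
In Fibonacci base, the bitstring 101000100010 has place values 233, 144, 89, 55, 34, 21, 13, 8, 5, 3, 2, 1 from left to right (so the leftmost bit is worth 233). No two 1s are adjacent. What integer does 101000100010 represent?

Summing the place values of the 1 bits: 233 + 89 + 13 + 2 = 337.

337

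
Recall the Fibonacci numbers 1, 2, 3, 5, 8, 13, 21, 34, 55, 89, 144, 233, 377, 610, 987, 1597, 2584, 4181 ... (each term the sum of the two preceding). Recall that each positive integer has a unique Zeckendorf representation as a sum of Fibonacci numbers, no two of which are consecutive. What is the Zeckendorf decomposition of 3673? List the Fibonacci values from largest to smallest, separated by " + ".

3673 − 2584 = 1089
1089 − 987 = 102
102 − 89 = 13
13 − 13 = 0
So 3673 = 2584 + 987 + 89 + 13, with no two terms consecutive in the sequence.

2584 + 987 + 89 + 13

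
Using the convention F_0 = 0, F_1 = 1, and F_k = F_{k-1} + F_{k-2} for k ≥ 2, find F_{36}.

14930352

Iterating the recurrence up to F_{32} = 2178309 and F_{31} = 1346269:
F_{33} = F_{32} + F_{31} = 2178309 + 1346269 = 3524578
F_{34} = F_{33} + F_{32} = 3524578 + 2178309 = 5702887
F_{35} = F_{34} + F_{33} = 5702887 + 3524578 = 9227465
F_{36} = F_{35} + F_{34} = 9227465 + 5702887 = 14930352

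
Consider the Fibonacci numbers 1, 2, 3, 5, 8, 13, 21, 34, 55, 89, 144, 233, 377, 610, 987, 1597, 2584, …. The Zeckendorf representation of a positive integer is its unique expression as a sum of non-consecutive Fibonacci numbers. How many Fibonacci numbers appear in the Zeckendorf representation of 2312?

5

Repeatedly subtract the largest Fibonacci number that fits:
take 1597 (≤ 2312); 2312 − 1597 = 715
take 610 (≤ 715); 715 − 610 = 105
take 89 (≤ 105); 105 − 89 = 16
take 13 (≤ 16); 16 − 13 = 3
take 3 (≤ 3); 3 − 3 = 0
2312 = 1597 + 610 + 89 + 13 + 3, which has 5 terms.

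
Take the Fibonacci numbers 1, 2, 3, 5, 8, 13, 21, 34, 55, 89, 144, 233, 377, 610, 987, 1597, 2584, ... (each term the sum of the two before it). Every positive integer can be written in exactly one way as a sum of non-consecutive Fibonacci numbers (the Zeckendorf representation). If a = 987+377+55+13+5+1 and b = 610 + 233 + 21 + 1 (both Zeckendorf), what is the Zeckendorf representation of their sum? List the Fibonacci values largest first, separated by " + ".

1597 + 610 + 89 + 5 + 2

The two numbers are 1438 and 865, so their sum is 2303.
2303 − 1597 = 706
706 − 610 = 96
96 − 89 = 7
7 − 5 = 2
2 − 2 = 0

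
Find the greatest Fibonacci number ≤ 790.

610 ≤ 790 < 987, so the largest Fibonacci number not exceeding 790 is 610.

610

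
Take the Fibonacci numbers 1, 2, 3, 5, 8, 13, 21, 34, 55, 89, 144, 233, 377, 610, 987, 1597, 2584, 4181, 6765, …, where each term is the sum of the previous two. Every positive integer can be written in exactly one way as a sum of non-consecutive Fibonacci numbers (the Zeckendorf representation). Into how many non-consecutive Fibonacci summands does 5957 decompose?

5

Greedily peel off the largest Fibonacci term at each step:
take 4181 (≤ 5957); 5957 − 4181 = 1776
take 1597 (≤ 1776); 1776 − 1597 = 179
take 144 (≤ 179); 179 − 144 = 35
take 34 (≤ 35); 35 − 34 = 1
take 1 (≤ 1); 1 − 1 = 0
5957 = 4181 + 1597 + 144 + 34 + 1, which has 5 terms.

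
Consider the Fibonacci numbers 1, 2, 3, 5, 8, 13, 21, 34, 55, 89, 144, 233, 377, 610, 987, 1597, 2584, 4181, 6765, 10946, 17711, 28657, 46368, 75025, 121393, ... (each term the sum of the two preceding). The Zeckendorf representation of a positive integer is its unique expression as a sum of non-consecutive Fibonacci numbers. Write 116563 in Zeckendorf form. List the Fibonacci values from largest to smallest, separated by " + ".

largest Fibonacci ≤ 116563 is 75025; 116563 − 75025 = 41538
largest Fibonacci ≤ 41538 is 28657; 41538 − 28657 = 12881
largest Fibonacci ≤ 12881 is 10946; 12881 − 10946 = 1935
largest Fibonacci ≤ 1935 is 1597; 1935 − 1597 = 338
largest Fibonacci ≤ 338 is 233; 338 − 233 = 105
largest Fibonacci ≤ 105 is 89; 105 − 89 = 16
largest Fibonacci ≤ 16 is 13; 16 − 13 = 3
largest Fibonacci ≤ 3 is 3; 3 − 3 = 0
So 116563 = 75025 + 28657 + 10946 + 1597 + 233 + 89 + 13 + 3, with no two terms consecutive in the sequence.

75025 + 28657 + 10946 + 1597 + 233 + 89 + 13 + 3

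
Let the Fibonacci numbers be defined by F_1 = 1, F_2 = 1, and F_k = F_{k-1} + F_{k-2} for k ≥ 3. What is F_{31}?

Iterating the recurrence up to F_{23} = 28657 and F_{22} = 17711:
F_{24} = F_{23} + F_{22} = 28657 + 17711 = 46368
F_{25} = F_{24} + F_{23} = 46368 + 28657 = 75025
F_{26} = F_{25} + F_{24} = 75025 + 46368 = 121393
F_{27} = F_{26} + F_{25} = 121393 + 75025 = 196418
F_{28} = F_{27} + F_{26} = 196418 + 121393 = 317811
F_{29} = F_{28} + F_{27} = 317811 + 196418 = 514229
F_{30} = F_{29} + F_{28} = 514229 + 317811 = 832040
F_{31} = F_{30} + F_{29} = 832040 + 514229 = 1346269

1346269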